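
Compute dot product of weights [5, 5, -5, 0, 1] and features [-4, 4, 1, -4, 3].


Element-wise products:
5 * -4 = -20
5 * 4 = 20
-5 * 1 = -5
0 * -4 = 0
1 * 3 = 3
Sum = -20 + 20 + -5 + 0 + 3
= -2

-2


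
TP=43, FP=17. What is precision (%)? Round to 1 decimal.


Precision = TP / (TP + FP) * 100
= 43 / (43 + 17)
= 43 / 60
= 0.7167
= 71.7%

71.7


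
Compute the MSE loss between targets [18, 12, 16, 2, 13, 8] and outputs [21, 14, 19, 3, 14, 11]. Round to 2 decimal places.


Differences: [-3, -2, -3, -1, -1, -3]
Squared errors: [9, 4, 9, 1, 1, 9]
Sum of squared errors = 33
MSE = 33 / 6 = 5.50

5.50


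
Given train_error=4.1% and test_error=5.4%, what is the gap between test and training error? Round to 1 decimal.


Generalization gap = test_error - train_error
= 5.4 - 4.1
= 1.3%
A small gap suggests good generalization.

1.3


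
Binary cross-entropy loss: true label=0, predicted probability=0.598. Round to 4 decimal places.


For y=0: Loss = -log(1-p)
= -log(1 - 0.598)
= -log(0.402)
= -(-0.9113)
= 0.9113

0.9113


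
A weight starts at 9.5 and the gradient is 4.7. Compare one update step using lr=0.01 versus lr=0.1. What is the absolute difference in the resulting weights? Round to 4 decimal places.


With lr=0.01: w_new = 9.5 - 0.01 * 4.7 = 9.453
With lr=0.1: w_new = 9.5 - 0.1 * 4.7 = 9.03
Absolute difference = |9.453 - 9.03|
= 0.4230

0.4230


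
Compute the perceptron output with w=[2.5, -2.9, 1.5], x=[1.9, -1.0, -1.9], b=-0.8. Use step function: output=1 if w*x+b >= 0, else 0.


z = w . x + b
= 2.5*1.9 + -2.9*-1.0 + 1.5*-1.9 + -0.8
= 4.75 + 2.9 + -2.85 + -0.8
= 4.8 + -0.8
= 4.0
Since z = 4.0 >= 0, output = 1

1


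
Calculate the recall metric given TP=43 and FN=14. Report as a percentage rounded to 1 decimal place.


Recall = TP / (TP + FN) * 100
= 43 / (43 + 14)
= 43 / 57
= 0.7544
= 75.4%

75.4


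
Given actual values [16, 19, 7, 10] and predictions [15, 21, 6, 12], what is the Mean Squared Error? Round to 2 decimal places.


Differences: [1, -2, 1, -2]
Squared errors: [1, 4, 1, 4]
Sum of squared errors = 10
MSE = 10 / 4 = 2.50

2.50


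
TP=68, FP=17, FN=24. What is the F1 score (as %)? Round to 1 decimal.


Precision = TP / (TP + FP) = 68 / 85 = 0.8
Recall = TP / (TP + FN) = 68 / 92 = 0.7391
F1 = 2 * P * R / (P + R)
= 2 * 0.8 * 0.7391 / (0.8 + 0.7391)
= 1.1826 / 1.5391
= 0.7684
As percentage: 76.8%

76.8


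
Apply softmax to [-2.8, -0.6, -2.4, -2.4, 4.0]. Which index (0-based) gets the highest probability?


Softmax is a monotonic transformation, so it preserves the argmax.
We need to find the index of the maximum logit.
Index 0: -2.8
Index 1: -0.6
Index 2: -2.4
Index 3: -2.4
Index 4: 4.0
Maximum logit = 4.0 at index 4

4


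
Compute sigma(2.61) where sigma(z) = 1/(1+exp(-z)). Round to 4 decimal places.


sigmoid(z) = 1 / (1 + exp(-z))
exp(-(2.61)) = exp(-2.61) = 0.0735
1 + 0.0735 = 1.0735
1 / 1.0735 = 0.9315

0.9315


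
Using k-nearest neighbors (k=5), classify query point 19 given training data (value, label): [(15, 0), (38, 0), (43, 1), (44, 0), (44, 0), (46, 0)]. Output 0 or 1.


Distances from query 19:
Point 15 (class 0): distance = 4
Point 38 (class 0): distance = 19
Point 43 (class 1): distance = 24
Point 44 (class 0): distance = 25
Point 44 (class 0): distance = 25
K=5 nearest neighbors: classes = [0, 0, 1, 0, 0]
Votes for class 1: 1 / 5
Majority vote => class 0

0


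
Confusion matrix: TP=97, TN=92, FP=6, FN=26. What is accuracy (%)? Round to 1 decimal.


Accuracy = (TP + TN) / (TP + TN + FP + FN) * 100
= (97 + 92) / (97 + 92 + 6 + 26)
= 189 / 221
= 0.8552
= 85.5%

85.5


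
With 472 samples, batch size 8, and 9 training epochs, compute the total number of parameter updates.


Iterations per epoch = 472 / 8 = 59
Total updates = iterations_per_epoch * epochs
= 59 * 9
= 531

531


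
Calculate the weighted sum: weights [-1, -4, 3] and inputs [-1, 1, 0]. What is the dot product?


Element-wise products:
-1 * -1 = 1
-4 * 1 = -4
3 * 0 = 0
Sum = 1 + -4 + 0
= -3

-3


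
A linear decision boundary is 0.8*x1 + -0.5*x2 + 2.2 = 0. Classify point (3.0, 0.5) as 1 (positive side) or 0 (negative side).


Compute 0.8 * 3.0 + -0.5 * 0.5 + 2.2
= 2.4 + -0.25 + 2.2
= 4.35
Since 4.35 >= 0, the point is on the positive side.

1


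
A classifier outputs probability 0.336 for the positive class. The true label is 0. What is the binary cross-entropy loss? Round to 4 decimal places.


For y=0: Loss = -log(1-p)
= -log(1 - 0.336)
= -log(0.664)
= -(-0.4095)
= 0.4095

0.4095


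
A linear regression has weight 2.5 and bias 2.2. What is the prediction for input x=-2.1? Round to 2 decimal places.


y = 2.5 * -2.1 + (2.2)
= -5.25 + (2.2)
= -3.05

-3.05


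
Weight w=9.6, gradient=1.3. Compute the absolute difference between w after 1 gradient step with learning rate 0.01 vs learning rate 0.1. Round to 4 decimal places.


With lr=0.01: w_new = 9.6 - 0.01 * 1.3 = 9.587
With lr=0.1: w_new = 9.6 - 0.1 * 1.3 = 9.47
Absolute difference = |9.587 - 9.47|
= 0.1170

0.1170


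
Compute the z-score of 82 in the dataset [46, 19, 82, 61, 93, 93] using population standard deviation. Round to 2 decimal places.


Mean = (46 + 19 + 82 + 61 + 93 + 93) / 6 = 65.6667
Variance = sum((x_i - mean)^2) / n = 724.5556
Std = sqrt(724.5556) = 26.9176
Z = (x - mean) / std
= (82 - 65.6667) / 26.9176
= 16.3333 / 26.9176
= 0.61

0.61


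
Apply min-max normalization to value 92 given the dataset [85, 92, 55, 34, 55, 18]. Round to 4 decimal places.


Min = 18, Max = 92
Range = 92 - 18 = 74
Scaled = (x - min) / (max - min)
= (92 - 18) / 74
= 74 / 74
= 1.0000

1.0000


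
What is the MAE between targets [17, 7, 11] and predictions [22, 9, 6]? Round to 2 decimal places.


Absolute errors: [5, 2, 5]
Sum of absolute errors = 12
MAE = 12 / 3 = 4.00

4.00


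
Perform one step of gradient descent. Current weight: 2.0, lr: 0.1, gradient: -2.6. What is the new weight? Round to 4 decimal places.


w_new = w_old - lr * gradient
= 2.0 - 0.1 * -2.6
= 2.0 - (-0.26)
= 2.2600

2.2600


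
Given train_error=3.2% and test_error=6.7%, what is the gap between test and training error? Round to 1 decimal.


Generalization gap = test_error - train_error
= 6.7 - 3.2
= 3.5%
A moderate gap.

3.5


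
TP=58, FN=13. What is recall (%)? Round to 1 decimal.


Recall = TP / (TP + FN) * 100
= 58 / (58 + 13)
= 58 / 71
= 0.8169
= 81.7%

81.7


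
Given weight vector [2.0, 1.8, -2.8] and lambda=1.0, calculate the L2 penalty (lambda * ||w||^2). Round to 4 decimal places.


Squaring each weight:
2.0^2 = 4.0
1.8^2 = 3.24
(-2.8)^2 = 7.84
Sum of squares = 15.08
Penalty = 1.0 * 15.08 = 15.0800

15.0800


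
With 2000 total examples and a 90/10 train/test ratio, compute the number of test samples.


Train samples = 2000 * 90% = 1800
Test samples = 2000 - 1800
= 200

200


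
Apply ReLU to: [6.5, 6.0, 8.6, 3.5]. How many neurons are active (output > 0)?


ReLU(x) = max(0, x) for each element:
ReLU(6.5) = 6.5
ReLU(6.0) = 6.0
ReLU(8.6) = 8.6
ReLU(3.5) = 3.5
Active neurons (>0): 4

4


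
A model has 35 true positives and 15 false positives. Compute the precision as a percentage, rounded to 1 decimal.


Precision = TP / (TP + FP) * 100
= 35 / (35 + 15)
= 35 / 50
= 0.7
= 70.0%

70.0


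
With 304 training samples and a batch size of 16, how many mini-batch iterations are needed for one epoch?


Iterations per epoch = dataset_size / batch_size
= 304 / 16
= 19

19


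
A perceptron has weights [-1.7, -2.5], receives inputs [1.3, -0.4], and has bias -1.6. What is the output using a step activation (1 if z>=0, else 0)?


z = w . x + b
= -1.7*1.3 + -2.5*-0.4 + -1.6
= -2.21 + 1.0 + -1.6
= -1.21 + -1.6
= -2.81
Since z = -2.81 < 0, output = 0

0


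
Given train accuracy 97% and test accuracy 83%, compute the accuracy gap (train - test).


Gap = train_accuracy - test_accuracy
= 97 - 83
= 14%
This gap suggests the model is overfitting.

14


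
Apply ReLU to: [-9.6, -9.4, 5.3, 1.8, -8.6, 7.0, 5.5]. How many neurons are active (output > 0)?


ReLU(x) = max(0, x) for each element:
ReLU(-9.6) = 0
ReLU(-9.4) = 0
ReLU(5.3) = 5.3
ReLU(1.8) = 1.8
ReLU(-8.6) = 0
ReLU(7.0) = 7.0
ReLU(5.5) = 5.5
Active neurons (>0): 4

4


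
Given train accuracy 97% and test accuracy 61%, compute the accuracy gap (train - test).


Gap = train_accuracy - test_accuracy
= 97 - 61
= 36%
This large gap strongly indicates overfitting.

36


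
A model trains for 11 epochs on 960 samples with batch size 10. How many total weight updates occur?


Iterations per epoch = 960 / 10 = 96
Total updates = iterations_per_epoch * epochs
= 96 * 11
= 1056

1056


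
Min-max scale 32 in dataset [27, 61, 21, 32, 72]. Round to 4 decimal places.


Min = 21, Max = 72
Range = 72 - 21 = 51
Scaled = (x - min) / (max - min)
= (32 - 21) / 51
= 11 / 51
= 0.2157

0.2157


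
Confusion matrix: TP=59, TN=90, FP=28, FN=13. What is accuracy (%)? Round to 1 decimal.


Accuracy = (TP + TN) / (TP + TN + FP + FN) * 100
= (59 + 90) / (59 + 90 + 28 + 13)
= 149 / 190
= 0.7842
= 78.4%

78.4


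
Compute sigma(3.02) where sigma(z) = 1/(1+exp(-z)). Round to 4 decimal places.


sigmoid(z) = 1 / (1 + exp(-z))
exp(-(3.02)) = exp(-3.02) = 0.0488
1 + 0.0488 = 1.0488
1 / 1.0488 = 0.9535

0.9535


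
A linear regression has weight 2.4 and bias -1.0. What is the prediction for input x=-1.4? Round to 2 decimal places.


y = 2.4 * -1.4 + (-1.0)
= -3.36 + (-1.0)
= -4.36

-4.36


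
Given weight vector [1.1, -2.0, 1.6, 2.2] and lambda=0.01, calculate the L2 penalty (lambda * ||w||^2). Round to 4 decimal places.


Squaring each weight:
1.1^2 = 1.21
(-2.0)^2 = 4.0
1.6^2 = 2.56
2.2^2 = 4.84
Sum of squares = 12.61
Penalty = 0.01 * 12.61 = 0.1261

0.1261


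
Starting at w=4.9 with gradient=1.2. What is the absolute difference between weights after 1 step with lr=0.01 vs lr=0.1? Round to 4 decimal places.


With lr=0.01: w_new = 4.9 - 0.01 * 1.2 = 4.888
With lr=0.1: w_new = 4.9 - 0.1 * 1.2 = 4.78
Absolute difference = |4.888 - 4.78|
= 0.1080

0.1080


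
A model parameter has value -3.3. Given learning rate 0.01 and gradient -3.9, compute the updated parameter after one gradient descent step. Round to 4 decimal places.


w_new = w_old - lr * gradient
= -3.3 - 0.01 * -3.9
= -3.3 - (-0.039)
= -3.2610

-3.2610


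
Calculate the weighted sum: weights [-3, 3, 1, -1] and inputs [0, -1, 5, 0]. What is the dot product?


Element-wise products:
-3 * 0 = 0
3 * -1 = -3
1 * 5 = 5
-1 * 0 = 0
Sum = 0 + -3 + 5 + 0
= 2

2


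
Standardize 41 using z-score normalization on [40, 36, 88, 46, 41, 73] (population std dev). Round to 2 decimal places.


Mean = (40 + 36 + 88 + 46 + 41 + 73) / 6 = 54.0
Variance = sum((x_i - mean)^2) / n = 378.3333
Std = sqrt(378.3333) = 19.4508
Z = (x - mean) / std
= (41 - 54.0) / 19.4508
= -13.0 / 19.4508
= -0.67

-0.67


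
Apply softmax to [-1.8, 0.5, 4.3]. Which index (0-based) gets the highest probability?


Softmax is a monotonic transformation, so it preserves the argmax.
We need to find the index of the maximum logit.
Index 0: -1.8
Index 1: 0.5
Index 2: 4.3
Maximum logit = 4.3 at index 2

2


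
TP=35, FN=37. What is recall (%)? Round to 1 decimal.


Recall = TP / (TP + FN) * 100
= 35 / (35 + 37)
= 35 / 72
= 0.4861
= 48.6%

48.6


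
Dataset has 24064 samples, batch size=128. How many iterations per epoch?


Iterations per epoch = dataset_size / batch_size
= 24064 / 128
= 188

188


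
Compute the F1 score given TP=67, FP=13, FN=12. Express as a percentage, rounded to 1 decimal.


Precision = TP / (TP + FP) = 67 / 80 = 0.8375
Recall = TP / (TP + FN) = 67 / 79 = 0.8481
F1 = 2 * P * R / (P + R)
= 2 * 0.8375 * 0.8481 / (0.8375 + 0.8481)
= 1.4206 / 1.6856
= 0.8428
As percentage: 84.3%

84.3


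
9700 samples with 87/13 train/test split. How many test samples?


Train samples = 9700 * 87% = 8439
Test samples = 9700 - 8439
= 1261

1261


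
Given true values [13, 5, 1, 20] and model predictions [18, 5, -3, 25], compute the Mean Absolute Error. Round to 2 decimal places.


Absolute errors: [5, 0, 4, 5]
Sum of absolute errors = 14
MAE = 14 / 4 = 3.50

3.50


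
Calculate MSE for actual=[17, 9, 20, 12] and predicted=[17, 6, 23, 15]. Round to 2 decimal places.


Differences: [0, 3, -3, -3]
Squared errors: [0, 9, 9, 9]
Sum of squared errors = 27
MSE = 27 / 4 = 6.75

6.75


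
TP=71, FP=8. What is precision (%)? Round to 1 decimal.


Precision = TP / (TP + FP) * 100
= 71 / (71 + 8)
= 71 / 79
= 0.8987
= 89.9%

89.9


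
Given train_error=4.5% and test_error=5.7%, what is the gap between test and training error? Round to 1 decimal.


Generalization gap = test_error - train_error
= 5.7 - 4.5
= 1.2%
A small gap suggests good generalization.

1.2


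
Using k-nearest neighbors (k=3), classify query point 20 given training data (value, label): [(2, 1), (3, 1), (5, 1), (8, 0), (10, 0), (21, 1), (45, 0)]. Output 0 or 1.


Distances from query 20:
Point 21 (class 1): distance = 1
Point 10 (class 0): distance = 10
Point 8 (class 0): distance = 12
K=3 nearest neighbors: classes = [1, 0, 0]
Votes for class 1: 1 / 3
Majority vote => class 0

0


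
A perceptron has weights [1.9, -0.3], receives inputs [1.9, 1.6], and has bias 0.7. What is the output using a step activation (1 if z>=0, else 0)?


z = w . x + b
= 1.9*1.9 + -0.3*1.6 + 0.7
= 3.61 + -0.48 + 0.7
= 3.13 + 0.7
= 3.83
Since z = 3.83 >= 0, output = 1

1


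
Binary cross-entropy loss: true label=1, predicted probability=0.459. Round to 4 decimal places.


For y=1: Loss = -log(p)
= -log(0.459)
= -(-0.7787)
= 0.7787

0.7787


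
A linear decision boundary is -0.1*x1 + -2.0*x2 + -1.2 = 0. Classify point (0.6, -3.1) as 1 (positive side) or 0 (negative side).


Compute -0.1 * 0.6 + -2.0 * -3.1 + -1.2
= -0.06 + 6.2 + -1.2
= 4.94
Since 4.94 >= 0, the point is on the positive side.

1


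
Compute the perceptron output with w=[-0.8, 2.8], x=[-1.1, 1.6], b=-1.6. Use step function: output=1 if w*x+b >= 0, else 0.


z = w . x + b
= -0.8*-1.1 + 2.8*1.6 + -1.6
= 0.88 + 4.48 + -1.6
= 5.36 + -1.6
= 3.76
Since z = 3.76 >= 0, output = 1

1


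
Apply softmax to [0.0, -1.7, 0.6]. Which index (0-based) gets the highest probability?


Softmax is a monotonic transformation, so it preserves the argmax.
We need to find the index of the maximum logit.
Index 0: 0.0
Index 1: -1.7
Index 2: 0.6
Maximum logit = 0.6 at index 2

2


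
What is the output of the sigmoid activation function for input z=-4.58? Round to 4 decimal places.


sigmoid(z) = 1 / (1 + exp(-z))
exp(-(-4.58)) = exp(4.58) = 97.5144
1 + 97.5144 = 98.5144
1 / 98.5144 = 0.0102

0.0102


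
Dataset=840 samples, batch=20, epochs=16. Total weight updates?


Iterations per epoch = 840 / 20 = 42
Total updates = iterations_per_epoch * epochs
= 42 * 16
= 672

672


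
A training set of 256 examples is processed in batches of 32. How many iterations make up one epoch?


Iterations per epoch = dataset_size / batch_size
= 256 / 32
= 8

8


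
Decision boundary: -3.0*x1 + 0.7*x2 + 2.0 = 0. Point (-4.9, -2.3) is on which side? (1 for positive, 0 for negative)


Compute -3.0 * -4.9 + 0.7 * -2.3 + 2.0
= 14.7 + -1.61 + 2.0
= 15.09
Since 15.09 >= 0, the point is on the positive side.

1


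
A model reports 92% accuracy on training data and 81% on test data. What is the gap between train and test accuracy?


Gap = train_accuracy - test_accuracy
= 92 - 81
= 11%
This gap suggests the model is overfitting.

11


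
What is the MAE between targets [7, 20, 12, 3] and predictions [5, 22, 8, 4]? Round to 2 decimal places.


Absolute errors: [2, 2, 4, 1]
Sum of absolute errors = 9
MAE = 9 / 4 = 2.25

2.25


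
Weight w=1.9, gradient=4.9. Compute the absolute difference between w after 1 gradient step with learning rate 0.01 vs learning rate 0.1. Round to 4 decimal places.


With lr=0.01: w_new = 1.9 - 0.01 * 4.9 = 1.851
With lr=0.1: w_new = 1.9 - 0.1 * 4.9 = 1.41
Absolute difference = |1.851 - 1.41|
= 0.4410

0.4410


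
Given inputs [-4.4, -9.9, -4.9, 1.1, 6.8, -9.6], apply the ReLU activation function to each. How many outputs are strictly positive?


ReLU(x) = max(0, x) for each element:
ReLU(-4.4) = 0
ReLU(-9.9) = 0
ReLU(-4.9) = 0
ReLU(1.1) = 1.1
ReLU(6.8) = 6.8
ReLU(-9.6) = 0
Active neurons (>0): 2

2


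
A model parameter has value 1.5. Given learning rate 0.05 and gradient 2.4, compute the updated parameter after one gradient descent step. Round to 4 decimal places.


w_new = w_old - lr * gradient
= 1.5 - 0.05 * 2.4
= 1.5 - (0.12)
= 1.3800

1.3800


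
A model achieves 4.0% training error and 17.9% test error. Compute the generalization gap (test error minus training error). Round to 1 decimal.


Generalization gap = test_error - train_error
= 17.9 - 4.0
= 13.9%
A large gap suggests overfitting.

13.9


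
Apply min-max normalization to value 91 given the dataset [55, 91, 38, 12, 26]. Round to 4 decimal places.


Min = 12, Max = 91
Range = 91 - 12 = 79
Scaled = (x - min) / (max - min)
= (91 - 12) / 79
= 79 / 79
= 1.0000

1.0000


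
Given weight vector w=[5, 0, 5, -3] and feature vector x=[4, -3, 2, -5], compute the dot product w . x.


Element-wise products:
5 * 4 = 20
0 * -3 = 0
5 * 2 = 10
-3 * -5 = 15
Sum = 20 + 0 + 10 + 15
= 45

45


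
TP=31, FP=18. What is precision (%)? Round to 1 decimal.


Precision = TP / (TP + FP) * 100
= 31 / (31 + 18)
= 31 / 49
= 0.6327
= 63.3%

63.3


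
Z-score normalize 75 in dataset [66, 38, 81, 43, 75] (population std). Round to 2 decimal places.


Mean = (66 + 38 + 81 + 43 + 75) / 5 = 60.6
Variance = sum((x_i - mean)^2) / n = 294.64
Std = sqrt(294.64) = 17.1651
Z = (x - mean) / std
= (75 - 60.6) / 17.1651
= 14.4 / 17.1651
= 0.84

0.84


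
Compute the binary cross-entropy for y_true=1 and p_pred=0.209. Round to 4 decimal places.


For y=1: Loss = -log(p)
= -log(0.209)
= -(-1.5654)
= 1.5654

1.5654


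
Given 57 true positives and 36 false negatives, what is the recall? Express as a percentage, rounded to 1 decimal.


Recall = TP / (TP + FN) * 100
= 57 / (57 + 36)
= 57 / 93
= 0.6129
= 61.3%

61.3


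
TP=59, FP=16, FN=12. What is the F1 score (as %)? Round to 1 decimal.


Precision = TP / (TP + FP) = 59 / 75 = 0.7867
Recall = TP / (TP + FN) = 59 / 71 = 0.831
F1 = 2 * P * R / (P + R)
= 2 * 0.7867 * 0.831 / (0.7867 + 0.831)
= 1.3074 / 1.6177
= 0.8082
As percentage: 80.8%

80.8


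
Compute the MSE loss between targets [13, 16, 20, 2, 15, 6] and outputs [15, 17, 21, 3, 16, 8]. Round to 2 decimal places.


Differences: [-2, -1, -1, -1, -1, -2]
Squared errors: [4, 1, 1, 1, 1, 4]
Sum of squared errors = 12
MSE = 12 / 6 = 2.00

2.00


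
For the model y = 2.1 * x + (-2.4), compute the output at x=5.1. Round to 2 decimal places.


y = 2.1 * 5.1 + (-2.4)
= 10.71 + (-2.4)
= 8.31

8.31


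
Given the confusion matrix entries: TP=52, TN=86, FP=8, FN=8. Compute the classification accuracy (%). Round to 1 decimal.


Accuracy = (TP + TN) / (TP + TN + FP + FN) * 100
= (52 + 86) / (52 + 86 + 8 + 8)
= 138 / 154
= 0.8961
= 89.6%

89.6


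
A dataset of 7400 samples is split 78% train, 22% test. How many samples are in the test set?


Train samples = 7400 * 78% = 5772
Test samples = 7400 - 5772
= 1628

1628


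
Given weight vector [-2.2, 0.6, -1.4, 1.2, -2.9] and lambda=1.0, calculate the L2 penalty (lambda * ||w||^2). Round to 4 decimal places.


Squaring each weight:
(-2.2)^2 = 4.84
0.6^2 = 0.36
(-1.4)^2 = 1.96
1.2^2 = 1.44
(-2.9)^2 = 8.41
Sum of squares = 17.01
Penalty = 1.0 * 17.01 = 17.0100

17.0100


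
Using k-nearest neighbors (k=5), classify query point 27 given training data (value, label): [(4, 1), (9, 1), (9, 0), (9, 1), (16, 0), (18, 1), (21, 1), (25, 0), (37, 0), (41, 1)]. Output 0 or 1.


Distances from query 27:
Point 25 (class 0): distance = 2
Point 21 (class 1): distance = 6
Point 18 (class 1): distance = 9
Point 37 (class 0): distance = 10
Point 16 (class 0): distance = 11
K=5 nearest neighbors: classes = [0, 1, 1, 0, 0]
Votes for class 1: 2 / 5
Majority vote => class 0

0


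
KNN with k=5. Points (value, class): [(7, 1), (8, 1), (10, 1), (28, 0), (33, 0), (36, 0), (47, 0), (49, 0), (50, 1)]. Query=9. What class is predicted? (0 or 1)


Distances from query 9:
Point 8 (class 1): distance = 1
Point 10 (class 1): distance = 1
Point 7 (class 1): distance = 2
Point 28 (class 0): distance = 19
Point 33 (class 0): distance = 24
K=5 nearest neighbors: classes = [1, 1, 1, 0, 0]
Votes for class 1: 3 / 5
Majority vote => class 1

1


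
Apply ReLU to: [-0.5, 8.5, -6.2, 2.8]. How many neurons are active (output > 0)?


ReLU(x) = max(0, x) for each element:
ReLU(-0.5) = 0
ReLU(8.5) = 8.5
ReLU(-6.2) = 0
ReLU(2.8) = 2.8
Active neurons (>0): 2

2


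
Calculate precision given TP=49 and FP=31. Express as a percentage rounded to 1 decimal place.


Precision = TP / (TP + FP) * 100
= 49 / (49 + 31)
= 49 / 80
= 0.6125
= 61.3%

61.3


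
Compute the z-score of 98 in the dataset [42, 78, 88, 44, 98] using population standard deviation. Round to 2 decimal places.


Mean = (42 + 78 + 88 + 44 + 98) / 5 = 70.0
Variance = sum((x_i - mean)^2) / n = 526.4
Std = sqrt(526.4) = 22.9434
Z = (x - mean) / std
= (98 - 70.0) / 22.9434
= 28.0 / 22.9434
= 1.22

1.22


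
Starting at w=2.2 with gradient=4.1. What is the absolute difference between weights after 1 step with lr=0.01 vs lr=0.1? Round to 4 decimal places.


With lr=0.01: w_new = 2.2 - 0.01 * 4.1 = 2.159
With lr=0.1: w_new = 2.2 - 0.1 * 4.1 = 1.79
Absolute difference = |2.159 - 1.79|
= 0.3690

0.3690


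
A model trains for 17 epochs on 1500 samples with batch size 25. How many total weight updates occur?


Iterations per epoch = 1500 / 25 = 60
Total updates = iterations_per_epoch * epochs
= 60 * 17
= 1020

1020


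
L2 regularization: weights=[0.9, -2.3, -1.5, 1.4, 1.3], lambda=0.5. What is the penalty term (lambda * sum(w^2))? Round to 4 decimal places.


Squaring each weight:
0.9^2 = 0.81
(-2.3)^2 = 5.29
(-1.5)^2 = 2.25
1.4^2 = 1.96
1.3^2 = 1.69
Sum of squares = 12.0
Penalty = 0.5 * 12.0 = 6.0000

6.0000


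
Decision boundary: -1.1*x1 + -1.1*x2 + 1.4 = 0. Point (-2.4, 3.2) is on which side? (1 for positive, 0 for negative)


Compute -1.1 * -2.4 + -1.1 * 3.2 + 1.4
= 2.64 + -3.52 + 1.4
= 0.52
Since 0.52 >= 0, the point is on the positive side.

1


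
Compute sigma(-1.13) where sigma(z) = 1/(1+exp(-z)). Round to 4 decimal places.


sigmoid(z) = 1 / (1 + exp(-z))
exp(-(-1.13)) = exp(1.13) = 3.0957
1 + 3.0957 = 4.0957
1 / 4.0957 = 0.2442

0.2442


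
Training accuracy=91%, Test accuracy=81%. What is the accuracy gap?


Gap = train_accuracy - test_accuracy
= 91 - 81
= 10%
This moderate gap may indicate mild overfitting.

10


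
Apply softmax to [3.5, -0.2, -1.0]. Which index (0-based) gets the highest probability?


Softmax is a monotonic transformation, so it preserves the argmax.
We need to find the index of the maximum logit.
Index 0: 3.5
Index 1: -0.2
Index 2: -1.0
Maximum logit = 3.5 at index 0

0


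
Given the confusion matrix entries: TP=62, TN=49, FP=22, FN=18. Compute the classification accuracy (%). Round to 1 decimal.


Accuracy = (TP + TN) / (TP + TN + FP + FN) * 100
= (62 + 49) / (62 + 49 + 22 + 18)
= 111 / 151
= 0.7351
= 73.5%

73.5


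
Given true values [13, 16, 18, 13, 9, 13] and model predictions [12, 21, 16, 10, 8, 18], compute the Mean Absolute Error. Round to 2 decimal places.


Absolute errors: [1, 5, 2, 3, 1, 5]
Sum of absolute errors = 17
MAE = 17 / 6 = 2.83

2.83


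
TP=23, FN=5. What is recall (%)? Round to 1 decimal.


Recall = TP / (TP + FN) * 100
= 23 / (23 + 5)
= 23 / 28
= 0.8214
= 82.1%

82.1


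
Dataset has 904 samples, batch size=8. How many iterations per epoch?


Iterations per epoch = dataset_size / batch_size
= 904 / 8
= 113

113


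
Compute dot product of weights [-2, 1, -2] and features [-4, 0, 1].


Element-wise products:
-2 * -4 = 8
1 * 0 = 0
-2 * 1 = -2
Sum = 8 + 0 + -2
= 6

6


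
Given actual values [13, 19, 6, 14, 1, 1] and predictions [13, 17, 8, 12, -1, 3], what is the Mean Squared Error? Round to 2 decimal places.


Differences: [0, 2, -2, 2, 2, -2]
Squared errors: [0, 4, 4, 4, 4, 4]
Sum of squared errors = 20
MSE = 20 / 6 = 3.33

3.33


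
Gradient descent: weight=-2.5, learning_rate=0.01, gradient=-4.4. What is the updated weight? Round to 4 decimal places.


w_new = w_old - lr * gradient
= -2.5 - 0.01 * -4.4
= -2.5 - (-0.044)
= -2.4560

-2.4560


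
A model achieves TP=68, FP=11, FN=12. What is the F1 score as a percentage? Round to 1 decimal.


Precision = TP / (TP + FP) = 68 / 79 = 0.8608
Recall = TP / (TP + FN) = 68 / 80 = 0.85
F1 = 2 * P * R / (P + R)
= 2 * 0.8608 * 0.85 / (0.8608 + 0.85)
= 1.4633 / 1.7108
= 0.8553
As percentage: 85.5%

85.5


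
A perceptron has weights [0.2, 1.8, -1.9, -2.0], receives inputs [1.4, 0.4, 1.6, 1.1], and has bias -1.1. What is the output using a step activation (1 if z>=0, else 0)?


z = w . x + b
= 0.2*1.4 + 1.8*0.4 + -1.9*1.6 + -2.0*1.1 + -1.1
= 0.28 + 0.72 + -3.04 + -2.2 + -1.1
= -4.24 + -1.1
= -5.34
Since z = -5.34 < 0, output = 0

0


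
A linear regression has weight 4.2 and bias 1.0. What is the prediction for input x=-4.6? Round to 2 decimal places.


y = 4.2 * -4.6 + (1.0)
= -19.32 + (1.0)
= -18.32

-18.32


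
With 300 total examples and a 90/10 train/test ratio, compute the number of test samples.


Train samples = 300 * 90% = 270
Test samples = 300 - 270
= 30

30


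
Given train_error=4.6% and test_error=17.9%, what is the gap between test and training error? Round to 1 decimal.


Generalization gap = test_error - train_error
= 17.9 - 4.6
= 13.3%
A large gap suggests overfitting.

13.3


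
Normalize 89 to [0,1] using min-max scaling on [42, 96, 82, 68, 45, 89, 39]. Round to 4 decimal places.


Min = 39, Max = 96
Range = 96 - 39 = 57
Scaled = (x - min) / (max - min)
= (89 - 39) / 57
= 50 / 57
= 0.8772

0.8772


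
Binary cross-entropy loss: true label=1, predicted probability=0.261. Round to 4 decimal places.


For y=1: Loss = -log(p)
= -log(0.261)
= -(-1.3432)
= 1.3432

1.3432


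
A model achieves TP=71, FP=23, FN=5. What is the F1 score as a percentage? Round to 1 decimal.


Precision = TP / (TP + FP) = 71 / 94 = 0.7553
Recall = TP / (TP + FN) = 71 / 76 = 0.9342
F1 = 2 * P * R / (P + R)
= 2 * 0.7553 * 0.9342 / (0.7553 + 0.9342)
= 1.4113 / 1.6895
= 0.8353
As percentage: 83.5%

83.5


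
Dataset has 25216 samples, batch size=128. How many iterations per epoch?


Iterations per epoch = dataset_size / batch_size
= 25216 / 128
= 197

197


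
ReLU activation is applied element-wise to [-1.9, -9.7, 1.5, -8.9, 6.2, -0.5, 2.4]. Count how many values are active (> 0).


ReLU(x) = max(0, x) for each element:
ReLU(-1.9) = 0
ReLU(-9.7) = 0
ReLU(1.5) = 1.5
ReLU(-8.9) = 0
ReLU(6.2) = 6.2
ReLU(-0.5) = 0
ReLU(2.4) = 2.4
Active neurons (>0): 3

3


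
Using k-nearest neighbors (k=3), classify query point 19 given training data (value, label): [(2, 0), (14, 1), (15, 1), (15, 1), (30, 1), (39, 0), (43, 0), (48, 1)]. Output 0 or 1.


Distances from query 19:
Point 15 (class 1): distance = 4
Point 15 (class 1): distance = 4
Point 14 (class 1): distance = 5
K=3 nearest neighbors: classes = [1, 1, 1]
Votes for class 1: 3 / 3
Majority vote => class 1

1


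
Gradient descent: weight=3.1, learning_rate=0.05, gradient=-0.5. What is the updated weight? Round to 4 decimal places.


w_new = w_old - lr * gradient
= 3.1 - 0.05 * -0.5
= 3.1 - (-0.025)
= 3.1250

3.1250


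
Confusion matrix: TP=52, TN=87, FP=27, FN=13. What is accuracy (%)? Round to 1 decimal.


Accuracy = (TP + TN) / (TP + TN + FP + FN) * 100
= (52 + 87) / (52 + 87 + 27 + 13)
= 139 / 179
= 0.7765
= 77.7%

77.7


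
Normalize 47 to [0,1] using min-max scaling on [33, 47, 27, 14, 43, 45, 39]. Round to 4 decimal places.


Min = 14, Max = 47
Range = 47 - 14 = 33
Scaled = (x - min) / (max - min)
= (47 - 14) / 33
= 33 / 33
= 1.0000

1.0000


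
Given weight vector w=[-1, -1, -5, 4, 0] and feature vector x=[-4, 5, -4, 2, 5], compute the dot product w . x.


Element-wise products:
-1 * -4 = 4
-1 * 5 = -5
-5 * -4 = 20
4 * 2 = 8
0 * 5 = 0
Sum = 4 + -5 + 20 + 8 + 0
= 27

27


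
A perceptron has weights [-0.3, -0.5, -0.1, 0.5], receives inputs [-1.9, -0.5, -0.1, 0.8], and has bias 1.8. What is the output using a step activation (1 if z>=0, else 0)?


z = w . x + b
= -0.3*-1.9 + -0.5*-0.5 + -0.1*-0.1 + 0.5*0.8 + 1.8
= 0.57 + 0.25 + 0.01 + 0.4 + 1.8
= 1.23 + 1.8
= 3.03
Since z = 3.03 >= 0, output = 1

1


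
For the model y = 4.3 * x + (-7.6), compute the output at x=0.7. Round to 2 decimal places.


y = 4.3 * 0.7 + (-7.6)
= 3.01 + (-7.6)
= -4.59

-4.59


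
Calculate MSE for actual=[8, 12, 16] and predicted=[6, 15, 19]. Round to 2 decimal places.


Differences: [2, -3, -3]
Squared errors: [4, 9, 9]
Sum of squared errors = 22
MSE = 22 / 3 = 7.33

7.33


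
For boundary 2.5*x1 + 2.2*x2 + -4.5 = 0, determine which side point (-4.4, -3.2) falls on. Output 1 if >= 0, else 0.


Compute 2.5 * -4.4 + 2.2 * -3.2 + -4.5
= -11.0 + -7.04 + -4.5
= -22.54
Since -22.54 < 0, the point is on the negative side.

0


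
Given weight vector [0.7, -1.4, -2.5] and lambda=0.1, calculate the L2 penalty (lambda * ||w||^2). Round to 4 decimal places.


Squaring each weight:
0.7^2 = 0.49
(-1.4)^2 = 1.96
(-2.5)^2 = 6.25
Sum of squares = 8.7
Penalty = 0.1 * 8.7 = 0.8700

0.8700


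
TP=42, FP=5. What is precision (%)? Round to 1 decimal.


Precision = TP / (TP + FP) * 100
= 42 / (42 + 5)
= 42 / 47
= 0.8936
= 89.4%

89.4


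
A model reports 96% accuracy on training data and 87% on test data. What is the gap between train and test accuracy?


Gap = train_accuracy - test_accuracy
= 96 - 87
= 9%
This moderate gap may indicate mild overfitting.

9


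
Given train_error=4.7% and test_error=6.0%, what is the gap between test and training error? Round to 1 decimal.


Generalization gap = test_error - train_error
= 6.0 - 4.7
= 1.3%
A small gap suggests good generalization.

1.3


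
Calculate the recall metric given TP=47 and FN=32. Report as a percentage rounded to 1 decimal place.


Recall = TP / (TP + FN) * 100
= 47 / (47 + 32)
= 47 / 79
= 0.5949
= 59.5%

59.5


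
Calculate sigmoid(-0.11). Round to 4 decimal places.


sigmoid(z) = 1 / (1 + exp(-z))
exp(-(-0.11)) = exp(0.11) = 1.1163
1 + 1.1163 = 2.1163
1 / 2.1163 = 0.4725

0.4725


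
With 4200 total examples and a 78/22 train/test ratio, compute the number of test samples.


Train samples = 4200 * 78% = 3276
Test samples = 4200 - 3276
= 924

924


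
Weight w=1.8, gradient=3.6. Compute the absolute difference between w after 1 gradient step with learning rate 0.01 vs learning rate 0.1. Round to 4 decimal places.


With lr=0.01: w_new = 1.8 - 0.01 * 3.6 = 1.764
With lr=0.1: w_new = 1.8 - 0.1 * 3.6 = 1.44
Absolute difference = |1.764 - 1.44|
= 0.3240

0.3240


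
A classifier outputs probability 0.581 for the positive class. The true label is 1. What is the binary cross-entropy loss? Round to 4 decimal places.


For y=1: Loss = -log(p)
= -log(0.581)
= -(-0.543)
= 0.5430

0.5430


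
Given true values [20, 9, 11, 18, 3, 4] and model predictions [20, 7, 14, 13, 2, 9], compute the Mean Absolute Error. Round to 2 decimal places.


Absolute errors: [0, 2, 3, 5, 1, 5]
Sum of absolute errors = 16
MAE = 16 / 6 = 2.67

2.67


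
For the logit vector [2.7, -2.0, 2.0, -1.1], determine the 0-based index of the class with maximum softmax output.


Softmax is a monotonic transformation, so it preserves the argmax.
We need to find the index of the maximum logit.
Index 0: 2.7
Index 1: -2.0
Index 2: 2.0
Index 3: -1.1
Maximum logit = 2.7 at index 0

0


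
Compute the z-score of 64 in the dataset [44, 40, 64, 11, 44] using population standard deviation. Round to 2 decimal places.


Mean = (44 + 40 + 64 + 11 + 44) / 5 = 40.6
Variance = sum((x_i - mean)^2) / n = 289.44
Std = sqrt(289.44) = 17.0129
Z = (x - mean) / std
= (64 - 40.6) / 17.0129
= 23.4 / 17.0129
= 1.38

1.38


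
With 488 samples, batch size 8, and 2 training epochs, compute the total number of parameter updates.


Iterations per epoch = 488 / 8 = 61
Total updates = iterations_per_epoch * epochs
= 61 * 2
= 122

122


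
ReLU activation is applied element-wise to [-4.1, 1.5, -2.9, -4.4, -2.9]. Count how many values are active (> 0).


ReLU(x) = max(0, x) for each element:
ReLU(-4.1) = 0
ReLU(1.5) = 1.5
ReLU(-2.9) = 0
ReLU(-4.4) = 0
ReLU(-2.9) = 0
Active neurons (>0): 1

1


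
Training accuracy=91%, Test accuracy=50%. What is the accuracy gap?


Gap = train_accuracy - test_accuracy
= 91 - 50
= 41%
This large gap strongly indicates overfitting.

41


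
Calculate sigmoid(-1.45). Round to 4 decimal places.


sigmoid(z) = 1 / (1 + exp(-z))
exp(-(-1.45)) = exp(1.45) = 4.2631
1 + 4.2631 = 5.2631
1 / 5.2631 = 0.1900

0.1900


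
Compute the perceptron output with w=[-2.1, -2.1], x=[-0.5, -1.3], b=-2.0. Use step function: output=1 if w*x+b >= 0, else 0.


z = w . x + b
= -2.1*-0.5 + -2.1*-1.3 + -2.0
= 1.05 + 2.73 + -2.0
= 3.78 + -2.0
= 1.78
Since z = 1.78 >= 0, output = 1

1


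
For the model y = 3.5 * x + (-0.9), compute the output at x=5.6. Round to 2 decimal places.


y = 3.5 * 5.6 + (-0.9)
= 19.6 + (-0.9)
= 18.70

18.70


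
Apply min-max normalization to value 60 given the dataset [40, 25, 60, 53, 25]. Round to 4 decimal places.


Min = 25, Max = 60
Range = 60 - 25 = 35
Scaled = (x - min) / (max - min)
= (60 - 25) / 35
= 35 / 35
= 1.0000

1.0000


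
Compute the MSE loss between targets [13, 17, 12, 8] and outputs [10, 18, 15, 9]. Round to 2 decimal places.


Differences: [3, -1, -3, -1]
Squared errors: [9, 1, 9, 1]
Sum of squared errors = 20
MSE = 20 / 4 = 5.00

5.00


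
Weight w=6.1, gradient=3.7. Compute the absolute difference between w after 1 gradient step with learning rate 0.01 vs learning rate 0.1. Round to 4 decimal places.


With lr=0.01: w_new = 6.1 - 0.01 * 3.7 = 6.063
With lr=0.1: w_new = 6.1 - 0.1 * 3.7 = 5.73
Absolute difference = |6.063 - 5.73|
= 0.3330

0.3330


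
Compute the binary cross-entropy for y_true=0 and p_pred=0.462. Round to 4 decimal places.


For y=0: Loss = -log(1-p)
= -log(1 - 0.462)
= -log(0.538)
= -(-0.6199)
= 0.6199

0.6199


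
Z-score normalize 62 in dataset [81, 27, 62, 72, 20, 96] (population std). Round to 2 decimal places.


Mean = (81 + 27 + 62 + 72 + 20 + 96) / 6 = 59.6667
Variance = sum((x_i - mean)^2) / n = 762.2222
Std = sqrt(762.2222) = 27.6084
Z = (x - mean) / std
= (62 - 59.6667) / 27.6084
= 2.3333 / 27.6084
= 0.08

0.08


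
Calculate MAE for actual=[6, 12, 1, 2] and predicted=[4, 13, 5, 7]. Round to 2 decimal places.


Absolute errors: [2, 1, 4, 5]
Sum of absolute errors = 12
MAE = 12 / 4 = 3.00

3.00


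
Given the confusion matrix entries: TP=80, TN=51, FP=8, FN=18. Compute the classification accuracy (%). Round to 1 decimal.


Accuracy = (TP + TN) / (TP + TN + FP + FN) * 100
= (80 + 51) / (80 + 51 + 8 + 18)
= 131 / 157
= 0.8344
= 83.4%

83.4


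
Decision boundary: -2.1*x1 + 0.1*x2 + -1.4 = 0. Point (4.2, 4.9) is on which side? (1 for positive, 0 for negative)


Compute -2.1 * 4.2 + 0.1 * 4.9 + -1.4
= -8.82 + 0.49 + -1.4
= -9.73
Since -9.73 < 0, the point is on the negative side.

0


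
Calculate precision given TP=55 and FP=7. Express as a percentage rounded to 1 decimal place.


Precision = TP / (TP + FP) * 100
= 55 / (55 + 7)
= 55 / 62
= 0.8871
= 88.7%

88.7


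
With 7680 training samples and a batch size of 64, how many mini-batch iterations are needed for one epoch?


Iterations per epoch = dataset_size / batch_size
= 7680 / 64
= 120

120


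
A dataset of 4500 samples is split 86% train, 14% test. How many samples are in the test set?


Train samples = 4500 * 86% = 3870
Test samples = 4500 - 3870
= 630

630


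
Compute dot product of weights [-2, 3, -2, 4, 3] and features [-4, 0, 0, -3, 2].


Element-wise products:
-2 * -4 = 8
3 * 0 = 0
-2 * 0 = 0
4 * -3 = -12
3 * 2 = 6
Sum = 8 + 0 + 0 + -12 + 6
= 2

2


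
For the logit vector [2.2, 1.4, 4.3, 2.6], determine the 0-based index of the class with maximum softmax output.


Softmax is a monotonic transformation, so it preserves the argmax.
We need to find the index of the maximum logit.
Index 0: 2.2
Index 1: 1.4
Index 2: 4.3
Index 3: 2.6
Maximum logit = 4.3 at index 2

2


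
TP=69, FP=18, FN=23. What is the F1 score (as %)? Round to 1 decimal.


Precision = TP / (TP + FP) = 69 / 87 = 0.7931
Recall = TP / (TP + FN) = 69 / 92 = 0.75
F1 = 2 * P * R / (P + R)
= 2 * 0.7931 * 0.75 / (0.7931 + 0.75)
= 1.1897 / 1.5431
= 0.7709
As percentage: 77.1%

77.1


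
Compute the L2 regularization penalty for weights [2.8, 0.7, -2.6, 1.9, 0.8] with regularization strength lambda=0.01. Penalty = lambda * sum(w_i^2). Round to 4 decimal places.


Squaring each weight:
2.8^2 = 7.84
0.7^2 = 0.49
(-2.6)^2 = 6.76
1.9^2 = 3.61
0.8^2 = 0.64
Sum of squares = 19.34
Penalty = 0.01 * 19.34 = 0.1934

0.1934


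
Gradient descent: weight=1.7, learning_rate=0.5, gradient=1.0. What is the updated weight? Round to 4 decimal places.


w_new = w_old - lr * gradient
= 1.7 - 0.5 * 1.0
= 1.7 - (0.5)
= 1.2000

1.2000


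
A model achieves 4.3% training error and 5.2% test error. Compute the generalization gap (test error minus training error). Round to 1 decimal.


Generalization gap = test_error - train_error
= 5.2 - 4.3
= 0.9%
A small gap suggests good generalization.

0.9


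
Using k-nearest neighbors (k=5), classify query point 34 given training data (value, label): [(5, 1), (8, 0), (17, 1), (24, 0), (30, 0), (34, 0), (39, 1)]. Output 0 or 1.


Distances from query 34:
Point 34 (class 0): distance = 0
Point 30 (class 0): distance = 4
Point 39 (class 1): distance = 5
Point 24 (class 0): distance = 10
Point 17 (class 1): distance = 17
K=5 nearest neighbors: classes = [0, 0, 1, 0, 1]
Votes for class 1: 2 / 5
Majority vote => class 0

0


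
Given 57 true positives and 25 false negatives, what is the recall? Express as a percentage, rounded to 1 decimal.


Recall = TP / (TP + FN) * 100
= 57 / (57 + 25)
= 57 / 82
= 0.6951
= 69.5%

69.5


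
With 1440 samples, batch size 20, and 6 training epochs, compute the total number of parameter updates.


Iterations per epoch = 1440 / 20 = 72
Total updates = iterations_per_epoch * epochs
= 72 * 6
= 432

432


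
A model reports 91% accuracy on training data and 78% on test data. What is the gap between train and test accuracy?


Gap = train_accuracy - test_accuracy
= 91 - 78
= 13%
This gap suggests the model is overfitting.

13


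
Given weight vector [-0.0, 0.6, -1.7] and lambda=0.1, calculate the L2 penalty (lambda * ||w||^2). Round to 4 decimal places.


Squaring each weight:
(-0.0)^2 = 0.0
0.6^2 = 0.36
(-1.7)^2 = 2.89
Sum of squares = 3.25
Penalty = 0.1 * 3.25 = 0.3250

0.3250


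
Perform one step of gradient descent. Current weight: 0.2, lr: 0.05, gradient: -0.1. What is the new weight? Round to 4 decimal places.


w_new = w_old - lr * gradient
= 0.2 - 0.05 * -0.1
= 0.2 - (-0.005)
= 0.2050

0.2050


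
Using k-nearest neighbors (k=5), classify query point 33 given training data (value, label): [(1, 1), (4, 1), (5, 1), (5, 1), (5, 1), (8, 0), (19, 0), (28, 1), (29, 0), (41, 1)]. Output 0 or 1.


Distances from query 33:
Point 29 (class 0): distance = 4
Point 28 (class 1): distance = 5
Point 41 (class 1): distance = 8
Point 19 (class 0): distance = 14
Point 8 (class 0): distance = 25
K=5 nearest neighbors: classes = [0, 1, 1, 0, 0]
Votes for class 1: 2 / 5
Majority vote => class 0

0
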